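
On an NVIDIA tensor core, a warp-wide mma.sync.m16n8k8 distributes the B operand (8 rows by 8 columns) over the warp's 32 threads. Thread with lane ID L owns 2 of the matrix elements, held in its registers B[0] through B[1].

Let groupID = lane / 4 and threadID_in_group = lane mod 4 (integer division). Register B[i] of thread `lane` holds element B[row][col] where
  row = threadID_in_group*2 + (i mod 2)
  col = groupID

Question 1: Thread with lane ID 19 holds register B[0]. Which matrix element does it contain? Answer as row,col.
lane 19⇒19/4=4, 19 mod 4=3
i=0  r:2·3+0⇒6  c:4

6,4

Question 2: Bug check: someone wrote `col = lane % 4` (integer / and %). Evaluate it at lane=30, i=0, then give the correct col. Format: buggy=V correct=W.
buggy=2 correct=7

`lane % 4`[30,0]→2
30: G=7,T=2
[0] (2*2+0,7) = (4,7)
col: 2 vs 7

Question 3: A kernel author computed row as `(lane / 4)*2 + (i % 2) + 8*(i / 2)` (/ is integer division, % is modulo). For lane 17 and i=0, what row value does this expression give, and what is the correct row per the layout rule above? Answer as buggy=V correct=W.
buggy=8 correct=2

`(lane / 4)*2 + (i % 2) + 8*(i / 2)`[17,0]->8
17: gid=4,tid=1
[0] (1*2+0,4) = (2,4)
row: 8 vs 2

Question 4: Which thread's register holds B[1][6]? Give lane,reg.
c: 6->gid=6  r: 1->tid=0,i&1=1
L=6*4+0=24  i=1=1

24,1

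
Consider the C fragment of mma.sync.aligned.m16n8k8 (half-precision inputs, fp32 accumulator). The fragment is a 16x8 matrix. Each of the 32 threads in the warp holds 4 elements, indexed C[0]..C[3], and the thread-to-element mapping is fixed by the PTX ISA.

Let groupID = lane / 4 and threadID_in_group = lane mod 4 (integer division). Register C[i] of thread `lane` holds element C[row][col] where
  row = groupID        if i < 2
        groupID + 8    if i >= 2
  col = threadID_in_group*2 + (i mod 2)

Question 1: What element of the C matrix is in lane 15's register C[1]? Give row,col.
lane 15: gid=3 (15/4), tid=3 (15%4)
i=1: r=3+0=3, c=3*2+1=7

3,7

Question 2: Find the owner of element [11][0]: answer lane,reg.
12,2

r:11=>grp=3,rB=1  c:0=>tig=0,lo=0
L=3*4+0=12  i=1*2+0=2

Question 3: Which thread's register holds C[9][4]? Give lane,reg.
r: 9->gid=1,r8=1  c: 4->tid=2,i&1=0
L=1*4+2=6  i=1*2+0=2

6,2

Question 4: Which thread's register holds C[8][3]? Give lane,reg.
1,3

r=8->g=0,rb=1  c=3->t=1,b0=1
L=0*4+1=1  i=1*2+1=3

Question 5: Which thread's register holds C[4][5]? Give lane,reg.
18,1

r:4=>grp=4,rB=0  c:5=>tig=2,lo=1
L=4*4+2=18  i=0*2+1=1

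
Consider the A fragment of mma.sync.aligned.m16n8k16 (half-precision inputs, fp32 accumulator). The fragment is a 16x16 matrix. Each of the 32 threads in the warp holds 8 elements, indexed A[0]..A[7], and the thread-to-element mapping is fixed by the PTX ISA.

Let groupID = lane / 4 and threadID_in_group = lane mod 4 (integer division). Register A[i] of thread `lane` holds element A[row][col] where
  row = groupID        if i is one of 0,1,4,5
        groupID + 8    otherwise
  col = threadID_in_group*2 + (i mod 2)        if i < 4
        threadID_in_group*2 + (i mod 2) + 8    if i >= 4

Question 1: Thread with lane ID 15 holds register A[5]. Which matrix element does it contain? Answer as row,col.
3,15

lane 15: gid=3 (15/4), tid=3 (15%4)
i=5: r=3+0=3, c=3*2+1+8=15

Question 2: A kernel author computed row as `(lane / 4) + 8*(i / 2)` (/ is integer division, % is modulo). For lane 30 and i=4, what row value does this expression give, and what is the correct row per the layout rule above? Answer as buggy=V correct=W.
`(lane / 4) + 8*(i / 2)`[30,4]→23
lane 30→30/4=7, 30 mod 4=2
i=4  r:7+0→7  c:2·2+0+8→12
row: 23 vs 7

buggy=23 correct=7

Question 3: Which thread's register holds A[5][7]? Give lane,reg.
r: 5->gid=5,r8=0  c: 7->c8=0,tid=3,i&1=1
L=5*4+3=23  i=0*4+0*2+1=1

23,1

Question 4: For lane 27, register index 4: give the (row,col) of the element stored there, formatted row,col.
6,14

lane 27: grp=6 (27/4), tig=3 (27%4)
i=4: r=6+0=6, c=3*2+0+8=14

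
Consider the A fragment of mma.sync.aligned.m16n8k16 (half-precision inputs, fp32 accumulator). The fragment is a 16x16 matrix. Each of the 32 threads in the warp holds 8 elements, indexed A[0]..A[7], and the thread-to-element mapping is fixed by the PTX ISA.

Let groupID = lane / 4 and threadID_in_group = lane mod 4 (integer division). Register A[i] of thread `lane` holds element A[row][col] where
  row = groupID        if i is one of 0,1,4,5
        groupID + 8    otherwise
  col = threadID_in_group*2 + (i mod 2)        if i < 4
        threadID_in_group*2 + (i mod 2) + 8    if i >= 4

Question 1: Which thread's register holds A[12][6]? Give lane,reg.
19,2

r=12⇒gr=4,Rb=1  c=6⇒Cb=0,th=3,odd=0
L=4*4+3=19  i=0*4+1*2+0=2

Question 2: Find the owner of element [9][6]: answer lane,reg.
r: 9->gid=1,r8=1  c: 6->c8=0,tid=3,i&1=0
L=1*4+3=7  i=0*4+1*2+0=2

7,2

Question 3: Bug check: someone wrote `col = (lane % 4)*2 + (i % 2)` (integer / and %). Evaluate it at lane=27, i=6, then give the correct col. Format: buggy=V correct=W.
`(lane % 4)*2 + (i % 2)`[27,6]->6
L=27->gid=27>>2=6, tid=27&3=3
[6]->row 6+8=14  col 3·2+0+8=14
col: 6 vs 14

buggy=6 correct=14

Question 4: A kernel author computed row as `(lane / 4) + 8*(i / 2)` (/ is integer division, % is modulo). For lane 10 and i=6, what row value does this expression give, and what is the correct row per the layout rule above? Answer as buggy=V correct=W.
`(lane / 4) + 8*(i / 2)`[10,6]=>26
L=10=>grp=10>>2=2, tig=10&3=2
[6]=>row 2+8=10  col 2·2+0+8=12
row: 26 vs 10

buggy=26 correct=10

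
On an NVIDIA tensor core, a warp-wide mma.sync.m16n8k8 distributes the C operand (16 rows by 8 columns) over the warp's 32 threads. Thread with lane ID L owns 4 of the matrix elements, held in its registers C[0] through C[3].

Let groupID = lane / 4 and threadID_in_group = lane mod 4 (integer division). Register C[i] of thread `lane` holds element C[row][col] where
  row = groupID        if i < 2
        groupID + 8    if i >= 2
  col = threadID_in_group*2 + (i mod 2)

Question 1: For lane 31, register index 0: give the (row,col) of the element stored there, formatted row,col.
lane 31: gr=7 (31/4), th=3 (31%4)
i=0: r=7+0=7, c=3*2+0=6

7,6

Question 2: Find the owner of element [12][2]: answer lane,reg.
r:12=>grp=4,rB=1  c:2=>tig=1,lo=0
L=4*4+1=17  i=1*2+0=2

17,2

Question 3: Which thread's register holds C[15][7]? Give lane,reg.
31,3

r=15→G=7,rhi=1  c=7→T=3,p=1
L=7*4+3=31  i=1*2+1=3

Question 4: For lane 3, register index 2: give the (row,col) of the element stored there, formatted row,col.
8,6

lane 3: G=0 (3/4), T=3 (3%4)
i=2: r=0+8=8, c=3*2+0=6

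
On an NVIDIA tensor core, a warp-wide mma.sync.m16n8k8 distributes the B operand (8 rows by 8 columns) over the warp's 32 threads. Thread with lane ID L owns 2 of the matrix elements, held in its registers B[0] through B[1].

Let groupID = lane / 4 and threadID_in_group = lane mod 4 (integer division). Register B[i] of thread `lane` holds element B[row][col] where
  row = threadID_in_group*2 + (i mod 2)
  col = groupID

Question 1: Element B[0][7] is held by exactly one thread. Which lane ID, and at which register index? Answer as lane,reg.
c=7->g=7  r=0->t=0,b0=0
L=7*4+0=28  i=0=0

28,0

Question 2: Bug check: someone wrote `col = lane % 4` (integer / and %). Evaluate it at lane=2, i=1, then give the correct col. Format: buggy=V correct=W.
buggy=2 correct=0

`lane % 4`[2,1]->2
lane 2->2/4=0, 2 mod 4=2
i=1  r:2·2+1->5  c:0
col: 2 vs 0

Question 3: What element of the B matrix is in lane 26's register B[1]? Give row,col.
5,6

L=26⇒gr=26>>2=6, th=26&3=2
[1]⇒row 2·2+1=5  col gr=6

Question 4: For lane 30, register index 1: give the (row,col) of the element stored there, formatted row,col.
5,7

30: G=7,T=2
[1] (2*2+1,7) = (5,7)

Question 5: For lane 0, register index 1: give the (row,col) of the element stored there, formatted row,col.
0: grp=0,tig=0
[1] (0*2+1,0) = (1,0)

1,0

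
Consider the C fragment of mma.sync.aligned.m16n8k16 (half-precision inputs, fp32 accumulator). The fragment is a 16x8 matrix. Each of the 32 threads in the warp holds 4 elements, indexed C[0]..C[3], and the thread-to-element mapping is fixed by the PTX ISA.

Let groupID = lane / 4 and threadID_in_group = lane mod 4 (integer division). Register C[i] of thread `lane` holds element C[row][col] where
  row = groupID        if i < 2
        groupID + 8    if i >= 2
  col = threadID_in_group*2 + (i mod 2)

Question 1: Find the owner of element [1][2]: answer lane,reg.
r=1⇒gr=1,Rb=0  c=2⇒th=1,odd=0
L=1*4+1=5  i=0*2+0=0

5,0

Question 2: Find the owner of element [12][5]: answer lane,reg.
18,3

r=12→G=4,rhi=1  c=5→T=2,p=1
L=4*4+2=18  i=1*2+1=3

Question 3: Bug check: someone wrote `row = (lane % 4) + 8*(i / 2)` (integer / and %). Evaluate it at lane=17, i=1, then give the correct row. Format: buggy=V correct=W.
buggy=1 correct=4

`(lane % 4) + 8*(i / 2)`[17,1]->1
lane 17->17/4=4, 17 mod 4=1
i=1  r:4+0->4  c:2·1+1->3
row: 1 vs 4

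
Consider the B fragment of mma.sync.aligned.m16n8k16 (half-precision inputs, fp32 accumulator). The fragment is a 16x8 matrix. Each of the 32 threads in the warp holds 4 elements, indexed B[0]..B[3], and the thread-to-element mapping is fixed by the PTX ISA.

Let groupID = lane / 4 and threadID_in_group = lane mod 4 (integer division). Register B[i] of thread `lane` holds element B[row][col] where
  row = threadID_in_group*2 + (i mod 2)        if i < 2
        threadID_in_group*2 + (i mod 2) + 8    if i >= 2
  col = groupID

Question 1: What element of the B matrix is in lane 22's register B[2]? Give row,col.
lane 22->22/4=5, 22 mod 4=2
i=2  r:2·2+0+8->12  c:5

12,5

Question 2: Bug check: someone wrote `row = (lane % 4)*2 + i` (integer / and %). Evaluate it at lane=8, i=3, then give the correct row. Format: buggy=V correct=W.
`(lane % 4)*2 + i`[8,3]⇒3
8: gr=2,th=0
[3] (0*2+1+8,2) = (9,2)
row: 3 vs 9

buggy=3 correct=9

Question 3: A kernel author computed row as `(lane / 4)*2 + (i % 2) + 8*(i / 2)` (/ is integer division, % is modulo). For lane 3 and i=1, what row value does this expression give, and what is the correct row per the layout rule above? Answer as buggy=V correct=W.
`(lane / 4)*2 + (i % 2) + 8*(i / 2)`[3,1]=>1
L=3=>grp=3>>2=0, tig=3&3=3
[1]=>row 3·2+1+0=7  col grp=0
row: 1 vs 7

buggy=1 correct=7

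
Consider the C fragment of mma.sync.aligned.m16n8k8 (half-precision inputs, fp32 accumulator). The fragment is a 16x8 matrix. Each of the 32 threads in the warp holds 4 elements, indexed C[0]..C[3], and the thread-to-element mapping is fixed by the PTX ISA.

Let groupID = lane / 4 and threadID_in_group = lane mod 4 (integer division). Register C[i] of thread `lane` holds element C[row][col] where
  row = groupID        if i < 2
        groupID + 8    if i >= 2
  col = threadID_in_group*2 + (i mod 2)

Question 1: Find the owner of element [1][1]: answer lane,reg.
4,1

r=1->g=1,rb=0  c=1->t=0,b0=1
L=1*4+0=4  i=0*2+1=1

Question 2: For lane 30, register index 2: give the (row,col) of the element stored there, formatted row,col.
15,4

lane 30: g=7 (30/4), t=2 (30%4)
i=2: r=7+8=15, c=2*2+0=4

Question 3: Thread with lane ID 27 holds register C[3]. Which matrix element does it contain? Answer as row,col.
14,7

lane 27: grp=6 (27/4), tig=3 (27%4)
i=3: r=6+8=14, c=3*2+1=7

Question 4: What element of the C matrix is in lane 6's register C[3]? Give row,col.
lane 6=>6/4=1, 6 mod 4=2
i=3  r:1+8=>9  c:2·2+1=>5

9,5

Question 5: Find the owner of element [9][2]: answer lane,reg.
r=9⇒gr=1,Rb=1  c=2⇒th=1,odd=0
L=1*4+1=5  i=1*2+0=2

5,2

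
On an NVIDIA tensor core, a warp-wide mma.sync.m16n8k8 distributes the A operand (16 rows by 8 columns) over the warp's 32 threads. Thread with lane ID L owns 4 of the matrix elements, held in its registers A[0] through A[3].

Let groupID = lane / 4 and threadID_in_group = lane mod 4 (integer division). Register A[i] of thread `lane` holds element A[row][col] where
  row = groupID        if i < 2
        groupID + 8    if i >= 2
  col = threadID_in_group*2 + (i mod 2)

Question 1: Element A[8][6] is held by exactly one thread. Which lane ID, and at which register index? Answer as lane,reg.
3,2

r=8->g=0,rb=1  c=6->t=3,b0=0
L=0*4+3=3  i=1*2+0=2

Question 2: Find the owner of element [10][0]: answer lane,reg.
8,2

r=10->g=2,rb=1  c=0->t=0,b0=0
L=2*4+0=8  i=1*2+0=2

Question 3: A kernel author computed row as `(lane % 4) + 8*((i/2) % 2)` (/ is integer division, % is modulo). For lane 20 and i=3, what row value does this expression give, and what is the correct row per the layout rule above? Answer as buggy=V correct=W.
buggy=8 correct=13

`(lane % 4) + 8*((i/2) % 2)`[20,3]->8
lane 20->20/4=5, 20 mod 4=0
i=3  r:5+8->13  c:2·0+1->1
row: 8 vs 13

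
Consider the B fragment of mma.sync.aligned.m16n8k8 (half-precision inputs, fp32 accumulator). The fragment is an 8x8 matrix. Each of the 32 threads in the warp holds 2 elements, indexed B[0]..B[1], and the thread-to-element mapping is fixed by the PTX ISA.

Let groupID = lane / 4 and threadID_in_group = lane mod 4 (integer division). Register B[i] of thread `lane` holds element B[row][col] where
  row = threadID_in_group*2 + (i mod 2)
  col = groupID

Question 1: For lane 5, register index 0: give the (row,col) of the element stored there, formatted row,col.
2,1

5: gid=1,tid=1
[0] (1*2+0,1) = (2,1)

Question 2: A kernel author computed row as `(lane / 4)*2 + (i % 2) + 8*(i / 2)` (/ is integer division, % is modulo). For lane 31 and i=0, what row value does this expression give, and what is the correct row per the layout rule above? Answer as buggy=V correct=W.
buggy=14 correct=6

`(lane / 4)*2 + (i % 2) + 8*(i / 2)`[31,0]=>14
lane 31: grp=7 (31/4), tig=3 (31%4)
i=0: r=3*2+0=6, c=grp=7
row: 14 vs 6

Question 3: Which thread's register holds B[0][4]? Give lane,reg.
16,0

c: 4->gid=4  r: 0->tid=0,i&1=0
L=4*4+0=16  i=0=0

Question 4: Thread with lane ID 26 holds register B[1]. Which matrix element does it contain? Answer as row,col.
26: grp=6,tig=2
[1] (2*2+1,6) = (5,6)

5,6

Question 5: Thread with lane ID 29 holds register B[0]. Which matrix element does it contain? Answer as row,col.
2,7

lane 29: G=7 (29/4), T=1 (29%4)
i=0: r=1*2+0=2, c=G=7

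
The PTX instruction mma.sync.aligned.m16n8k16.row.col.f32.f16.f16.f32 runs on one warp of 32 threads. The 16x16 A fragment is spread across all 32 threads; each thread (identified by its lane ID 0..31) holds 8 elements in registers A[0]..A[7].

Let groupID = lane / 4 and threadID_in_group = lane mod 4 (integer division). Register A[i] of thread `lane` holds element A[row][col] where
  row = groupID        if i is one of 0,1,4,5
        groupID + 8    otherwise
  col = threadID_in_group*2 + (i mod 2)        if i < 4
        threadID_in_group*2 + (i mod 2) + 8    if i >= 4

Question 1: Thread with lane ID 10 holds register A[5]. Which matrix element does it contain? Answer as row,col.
2,13

lane 10->10/4=2, 10 mod 4=2
i=5  r:2+0->2  c:2·2+1+8->13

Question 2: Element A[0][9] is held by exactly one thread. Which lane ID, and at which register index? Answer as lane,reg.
r:0=>grp=0,rB=0  c:9=>cB=1,tig=0,lo=1
L=0*4+0=0  i=1*4+0*2+1=5

0,5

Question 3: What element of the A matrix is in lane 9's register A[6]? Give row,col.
10,10

lane 9=>9/4=2, 9 mod 4=1
i=6  r:2+8=>10  c:2·1+0+8=>10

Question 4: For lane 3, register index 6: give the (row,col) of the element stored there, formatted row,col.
L=3->gid=3>>2=0, tid=3&3=3
[6]->row 0+8=8  col 3·2+0+8=14

8,14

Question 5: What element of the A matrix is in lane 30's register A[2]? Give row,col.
15,4

lane 30->30/4=7, 30 mod 4=2
i=2  r:7+8->15  c:2·2+0+0->4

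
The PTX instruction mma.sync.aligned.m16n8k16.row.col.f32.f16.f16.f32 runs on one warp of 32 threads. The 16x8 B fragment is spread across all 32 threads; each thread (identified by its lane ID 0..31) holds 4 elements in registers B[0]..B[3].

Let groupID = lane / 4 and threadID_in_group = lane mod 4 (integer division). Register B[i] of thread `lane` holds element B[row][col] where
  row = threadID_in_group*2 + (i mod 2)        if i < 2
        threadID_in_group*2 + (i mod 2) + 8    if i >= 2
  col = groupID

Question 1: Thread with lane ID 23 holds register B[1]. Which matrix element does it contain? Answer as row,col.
7,5

lane 23: gr=5 (23/4), th=3 (23%4)
i=1: r=3*2+1+0=7, c=gr=5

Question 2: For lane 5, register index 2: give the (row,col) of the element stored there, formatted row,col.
lane 5=>5/4=1, 5 mod 4=1
i=2  r:2·1+0+8=>10  c:1

10,1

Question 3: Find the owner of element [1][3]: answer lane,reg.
c=3⇒gr=3  r=1⇒Rb=0,th=0,odd=1
L=3*4+0=12  i=0*2+1=1

12,1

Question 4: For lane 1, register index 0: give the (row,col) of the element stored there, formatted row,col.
lane 1: gr=0 (1/4), th=1 (1%4)
i=0: r=1*2+0+0=2, c=gr=0

2,0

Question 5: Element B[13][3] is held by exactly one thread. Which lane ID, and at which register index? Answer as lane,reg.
14,3

c: 3->gid=3  r: 13->r8=1,tid=2,i&1=1
L=3*4+2=14  i=1*2+1=3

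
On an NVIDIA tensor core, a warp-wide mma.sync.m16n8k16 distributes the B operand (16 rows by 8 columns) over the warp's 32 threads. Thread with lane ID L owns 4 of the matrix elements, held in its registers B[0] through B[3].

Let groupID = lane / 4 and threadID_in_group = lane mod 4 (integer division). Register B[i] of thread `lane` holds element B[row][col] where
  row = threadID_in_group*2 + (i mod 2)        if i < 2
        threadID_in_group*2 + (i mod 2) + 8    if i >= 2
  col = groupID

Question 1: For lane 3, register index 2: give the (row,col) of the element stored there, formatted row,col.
lane 3=>3/4=0, 3 mod 4=3
i=2  r:2·3+0+8=>14  c:0

14,0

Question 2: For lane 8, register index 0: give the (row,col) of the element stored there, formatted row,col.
lane 8: g=2 (8/4), t=0 (8%4)
i=0: r=0*2+0+0=0, c=g=2

0,2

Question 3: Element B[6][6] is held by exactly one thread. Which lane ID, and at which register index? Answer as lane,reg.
27,0

c=6->g=6  r=6->rb=0,t=3,b0=0
L=6*4+3=27  i=0*2+0=0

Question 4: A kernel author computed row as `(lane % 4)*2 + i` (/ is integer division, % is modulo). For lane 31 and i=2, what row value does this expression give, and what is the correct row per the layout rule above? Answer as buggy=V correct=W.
buggy=8 correct=14

`(lane % 4)*2 + i`[31,2]⇒8
L=31⇒gr=31>>2=7, th=31&3=3
[2]⇒row 3·2+0+8=14  col gr=7
row: 8 vs 14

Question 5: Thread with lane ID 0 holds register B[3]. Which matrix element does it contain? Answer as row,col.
9,0

lane 0: gid=0 (0/4), tid=0 (0%4)
i=3: r=0*2+1+8=9, c=gid=0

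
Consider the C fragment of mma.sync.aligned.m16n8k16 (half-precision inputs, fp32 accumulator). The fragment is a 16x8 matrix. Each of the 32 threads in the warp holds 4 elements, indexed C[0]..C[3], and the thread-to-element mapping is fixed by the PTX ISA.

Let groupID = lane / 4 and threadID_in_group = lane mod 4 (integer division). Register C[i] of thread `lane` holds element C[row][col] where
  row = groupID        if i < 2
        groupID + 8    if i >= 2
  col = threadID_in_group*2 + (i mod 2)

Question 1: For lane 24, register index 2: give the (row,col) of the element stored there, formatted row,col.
14,0

24: gr=6,th=0
[2] (6+8,0*2+0) = (14,0)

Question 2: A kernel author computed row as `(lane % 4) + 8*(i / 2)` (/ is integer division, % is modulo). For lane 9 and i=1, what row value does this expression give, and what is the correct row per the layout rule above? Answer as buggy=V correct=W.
buggy=1 correct=2

`(lane % 4) + 8*(i / 2)`[9,1]->1
L=9->gid=9>>2=2, tid=9&3=1
[1]->row 2+0=2  col 1·2+1=3
row: 1 vs 2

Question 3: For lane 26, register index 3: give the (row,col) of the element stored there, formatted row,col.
14,5

L=26⇒gr=26>>2=6, th=26&3=2
[3]⇒row 6+8=14  col 2·2+1=5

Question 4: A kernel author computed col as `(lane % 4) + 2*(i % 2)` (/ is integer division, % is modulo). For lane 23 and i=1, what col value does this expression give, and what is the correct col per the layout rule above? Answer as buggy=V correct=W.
buggy=5 correct=7

`(lane % 4) + 2*(i % 2)`[23,1]=>5
23: grp=5,tig=3
[1] (5+0,3*2+1) = (5,7)
col: 5 vs 7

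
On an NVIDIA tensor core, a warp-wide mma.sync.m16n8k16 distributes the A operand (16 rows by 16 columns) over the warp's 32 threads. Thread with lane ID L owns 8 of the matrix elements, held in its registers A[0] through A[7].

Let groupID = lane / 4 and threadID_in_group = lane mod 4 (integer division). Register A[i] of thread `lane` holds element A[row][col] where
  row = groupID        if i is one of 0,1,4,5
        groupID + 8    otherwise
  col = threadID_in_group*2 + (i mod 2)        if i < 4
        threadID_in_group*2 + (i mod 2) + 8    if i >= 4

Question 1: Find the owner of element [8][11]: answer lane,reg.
1,7

r=8→G=0,rhi=1  c=11→chi=1,T=1,p=1
L=0*4+1=1  i=1*4+1*2+1=7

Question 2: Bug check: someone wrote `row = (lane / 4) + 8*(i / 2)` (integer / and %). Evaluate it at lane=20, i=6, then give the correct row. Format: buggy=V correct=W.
`(lane / 4) + 8*(i / 2)`[20,6]⇒29
lane 20⇒20/4=5, 20 mod 4=0
i=6  r:5+8⇒13  c:2·0+0+8⇒8
row: 29 vs 13

buggy=29 correct=13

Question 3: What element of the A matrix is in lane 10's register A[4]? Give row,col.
L=10->g=10>>2=2, t=10&3=2
[4]->row 2+0=2  col 2·2+0+8=12

2,12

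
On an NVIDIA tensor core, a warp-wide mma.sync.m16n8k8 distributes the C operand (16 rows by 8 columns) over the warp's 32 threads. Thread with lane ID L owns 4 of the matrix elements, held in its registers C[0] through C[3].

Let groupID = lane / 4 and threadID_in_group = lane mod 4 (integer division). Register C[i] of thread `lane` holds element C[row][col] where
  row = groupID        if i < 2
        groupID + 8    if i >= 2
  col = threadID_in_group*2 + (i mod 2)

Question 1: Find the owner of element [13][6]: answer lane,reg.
23,2

r: 13->gid=5,r8=1  c: 6->tid=3,i&1=0
L=5*4+3=23  i=1*2+0=2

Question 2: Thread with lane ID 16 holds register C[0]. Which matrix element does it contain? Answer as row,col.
16: gid=4,tid=0
[0] (4+0,0*2+0) = (4,0)

4,0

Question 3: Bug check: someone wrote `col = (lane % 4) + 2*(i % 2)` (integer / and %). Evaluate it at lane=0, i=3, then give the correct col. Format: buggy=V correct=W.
`(lane % 4) + 2*(i % 2)`[0,3]->2
L=0->gid=0>>2=0, tid=0&3=0
[3]->row 0+8=8  col 0·2+1=1
col: 2 vs 1

buggy=2 correct=1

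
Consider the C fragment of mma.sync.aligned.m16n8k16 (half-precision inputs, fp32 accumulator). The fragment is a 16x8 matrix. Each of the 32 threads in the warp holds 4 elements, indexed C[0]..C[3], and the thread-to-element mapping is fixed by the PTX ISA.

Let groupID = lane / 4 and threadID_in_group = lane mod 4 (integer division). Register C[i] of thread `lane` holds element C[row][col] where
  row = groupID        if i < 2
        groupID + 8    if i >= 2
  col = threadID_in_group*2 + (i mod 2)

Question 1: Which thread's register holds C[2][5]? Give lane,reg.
10,1

r=2->g=2,rb=0  c=5->t=2,b0=1
L=2*4+2=10  i=0*2+1=1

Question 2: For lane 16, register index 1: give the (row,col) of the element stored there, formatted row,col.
lane 16->16/4=4, 16 mod 4=0
i=1  r:4+0->4  c:2·0+1->1

4,1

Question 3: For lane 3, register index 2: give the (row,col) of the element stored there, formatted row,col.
L=3->g=3>>2=0, t=3&3=3
[2]->row 0+8=8  col 3·2+0=6

8,6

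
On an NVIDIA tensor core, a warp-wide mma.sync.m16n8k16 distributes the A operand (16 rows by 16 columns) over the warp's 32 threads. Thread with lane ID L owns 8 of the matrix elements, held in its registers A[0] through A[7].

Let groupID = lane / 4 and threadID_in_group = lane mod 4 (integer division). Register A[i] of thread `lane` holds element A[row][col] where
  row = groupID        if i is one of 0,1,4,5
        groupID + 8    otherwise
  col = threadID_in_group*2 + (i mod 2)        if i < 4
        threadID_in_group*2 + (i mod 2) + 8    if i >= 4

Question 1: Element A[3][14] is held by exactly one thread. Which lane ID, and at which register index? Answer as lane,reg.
r: 3->gid=3,r8=0  c: 14->c8=1,tid=3,i&1=0
L=3*4+3=15  i=1*4+0*2+0=4

15,4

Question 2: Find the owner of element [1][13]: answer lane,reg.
6,5

r=1->g=1,rb=0  c=13->cb=1,t=2,b0=1
L=1*4+2=6  i=1*4+0*2+1=5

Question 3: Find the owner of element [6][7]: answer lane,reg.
r:6=>grp=6,rB=0  c:7=>cB=0,tig=3,lo=1
L=6*4+3=27  i=0*4+0*2+1=1

27,1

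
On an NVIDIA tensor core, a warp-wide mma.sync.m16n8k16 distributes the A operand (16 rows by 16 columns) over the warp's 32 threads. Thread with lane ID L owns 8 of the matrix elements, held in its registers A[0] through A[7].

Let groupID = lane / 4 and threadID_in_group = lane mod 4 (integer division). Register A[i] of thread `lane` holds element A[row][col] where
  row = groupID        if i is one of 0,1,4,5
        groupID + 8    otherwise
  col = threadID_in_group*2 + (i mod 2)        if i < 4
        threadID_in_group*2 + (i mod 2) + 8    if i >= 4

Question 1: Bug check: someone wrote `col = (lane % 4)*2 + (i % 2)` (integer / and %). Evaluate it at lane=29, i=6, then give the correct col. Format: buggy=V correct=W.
buggy=2 correct=10

`(lane % 4)*2 + (i % 2)`[29,6]->2
29: g=7,t=1
[6] (7+8,1*2+0+8) = (15,10)
col: 2 vs 10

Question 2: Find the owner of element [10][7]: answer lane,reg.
r:10=>grp=2,rB=1  c:7=>cB=0,tig=3,lo=1
L=2*4+3=11  i=0*4+1*2+1=3

11,3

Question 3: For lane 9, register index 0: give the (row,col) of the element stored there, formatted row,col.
2,2

lane 9⇒9/4=2, 9 mod 4=1
i=0  r:2+0⇒2  c:2·1+0+0⇒2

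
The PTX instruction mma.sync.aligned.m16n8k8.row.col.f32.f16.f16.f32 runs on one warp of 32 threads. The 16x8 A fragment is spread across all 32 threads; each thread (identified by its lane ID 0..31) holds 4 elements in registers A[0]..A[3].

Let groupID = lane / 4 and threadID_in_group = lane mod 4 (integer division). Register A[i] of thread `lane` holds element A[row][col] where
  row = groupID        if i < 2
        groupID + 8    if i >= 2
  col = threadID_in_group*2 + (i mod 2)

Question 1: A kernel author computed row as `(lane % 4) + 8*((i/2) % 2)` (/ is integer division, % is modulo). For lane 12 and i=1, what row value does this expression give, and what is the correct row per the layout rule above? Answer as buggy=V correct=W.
`(lane % 4) + 8*((i/2) % 2)`[12,1]->0
lane 12: g=3 (12/4), t=0 (12%4)
i=1: r=3+0=3, c=0*2+1=1
row: 0 vs 3

buggy=0 correct=3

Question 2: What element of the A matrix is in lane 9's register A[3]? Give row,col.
lane 9: gr=2 (9/4), th=1 (9%4)
i=3: r=2+8=10, c=1*2+1=3

10,3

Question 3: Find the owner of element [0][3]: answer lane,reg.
r: 0->gid=0,r8=0  c: 3->tid=1,i&1=1
L=0*4+1=1  i=0*2+1=1

1,1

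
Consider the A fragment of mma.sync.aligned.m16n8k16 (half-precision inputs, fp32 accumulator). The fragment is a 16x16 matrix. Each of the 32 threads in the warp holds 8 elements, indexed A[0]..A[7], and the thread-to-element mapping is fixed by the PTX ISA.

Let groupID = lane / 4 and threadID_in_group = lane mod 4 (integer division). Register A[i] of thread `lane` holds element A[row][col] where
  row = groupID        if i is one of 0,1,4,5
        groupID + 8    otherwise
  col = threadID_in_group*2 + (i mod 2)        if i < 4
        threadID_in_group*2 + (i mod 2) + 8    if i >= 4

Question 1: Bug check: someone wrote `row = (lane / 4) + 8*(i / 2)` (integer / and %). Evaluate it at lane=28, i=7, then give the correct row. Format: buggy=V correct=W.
buggy=31 correct=15

`(lane / 4) + 8*(i / 2)`[28,7]->31
L=28->gid=28>>2=7, tid=28&3=0
[7]->row 7+8=15  col 0·2+1+8=9
row: 31 vs 15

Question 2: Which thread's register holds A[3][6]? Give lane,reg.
r: 3->gid=3,r8=0  c: 6->c8=0,tid=3,i&1=0
L=3*4+3=15  i=0*4+0*2+0=0

15,0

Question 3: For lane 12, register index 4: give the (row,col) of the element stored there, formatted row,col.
lane 12: g=3 (12/4), t=0 (12%4)
i=4: r=3+0=3, c=0*2+0+8=8

3,8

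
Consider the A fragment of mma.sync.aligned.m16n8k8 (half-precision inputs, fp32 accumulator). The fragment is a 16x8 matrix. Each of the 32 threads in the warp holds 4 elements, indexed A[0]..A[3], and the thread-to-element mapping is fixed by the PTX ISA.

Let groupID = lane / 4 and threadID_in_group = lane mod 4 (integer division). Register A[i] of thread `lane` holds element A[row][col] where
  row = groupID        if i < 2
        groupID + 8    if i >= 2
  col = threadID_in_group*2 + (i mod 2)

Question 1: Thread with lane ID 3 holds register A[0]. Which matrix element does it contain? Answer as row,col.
L=3⇒gr=3>>2=0, th=3&3=3
[0]⇒row 0+0=0  col 3·2+0=6

0,6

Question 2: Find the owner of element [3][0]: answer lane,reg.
r=3⇒gr=3,Rb=0  c=0⇒th=0,odd=0
L=3*4+0=12  i=0*2+0=0

12,0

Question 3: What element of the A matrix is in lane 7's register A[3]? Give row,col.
7: gr=1,th=3
[3] (1+8,3*2+1) = (9,7)

9,7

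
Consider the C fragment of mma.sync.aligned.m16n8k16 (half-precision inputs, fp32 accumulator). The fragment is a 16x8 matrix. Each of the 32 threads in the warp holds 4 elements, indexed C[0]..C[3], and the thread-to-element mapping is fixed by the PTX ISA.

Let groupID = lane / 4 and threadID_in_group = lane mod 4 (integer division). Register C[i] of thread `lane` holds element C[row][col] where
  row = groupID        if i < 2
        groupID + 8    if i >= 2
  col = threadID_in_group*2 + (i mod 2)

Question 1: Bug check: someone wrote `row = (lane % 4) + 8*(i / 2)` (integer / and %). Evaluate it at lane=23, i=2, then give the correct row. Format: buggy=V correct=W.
`(lane % 4) + 8*(i / 2)`[23,2]⇒11
23: gr=5,th=3
[2] (5+8,3*2+0) = (13,6)
row: 11 vs 13

buggy=11 correct=13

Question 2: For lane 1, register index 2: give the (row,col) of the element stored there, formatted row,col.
8,2

lane 1=>1/4=0, 1 mod 4=1
i=2  r:0+8=>8  c:2·1+0=>2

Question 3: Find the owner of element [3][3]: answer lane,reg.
13,1

r=3->g=3,rb=0  c=3->t=1,b0=1
L=3*4+1=13  i=0*2+1=1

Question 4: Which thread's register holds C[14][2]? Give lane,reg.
25,2

r:14=>grp=6,rB=1  c:2=>tig=1,lo=0
L=6*4+1=25  i=1*2+0=2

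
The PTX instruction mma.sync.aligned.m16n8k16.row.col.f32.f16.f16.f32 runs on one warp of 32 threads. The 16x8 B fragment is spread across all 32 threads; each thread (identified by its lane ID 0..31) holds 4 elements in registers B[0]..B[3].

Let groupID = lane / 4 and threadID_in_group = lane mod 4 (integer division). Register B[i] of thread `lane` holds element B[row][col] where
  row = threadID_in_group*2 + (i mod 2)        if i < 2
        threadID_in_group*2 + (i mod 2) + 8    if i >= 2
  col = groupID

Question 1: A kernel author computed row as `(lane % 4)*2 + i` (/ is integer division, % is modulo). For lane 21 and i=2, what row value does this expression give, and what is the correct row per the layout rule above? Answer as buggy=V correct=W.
buggy=4 correct=10

`(lane % 4)*2 + i`[21,2]->4
21: gid=5,tid=1
[2] (1*2+0+8,5) = (10,5)
row: 4 vs 10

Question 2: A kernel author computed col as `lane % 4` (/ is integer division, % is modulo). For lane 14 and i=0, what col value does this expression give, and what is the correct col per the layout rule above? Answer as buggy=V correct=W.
`lane % 4`[14,0]->2
L=14->gid=14>>2=3, tid=14&3=2
[0]->row 2·2+0+0=4  col gid=3
col: 2 vs 3

buggy=2 correct=3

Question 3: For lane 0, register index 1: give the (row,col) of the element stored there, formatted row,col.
1,0

0: G=0,T=0
[1] (0*2+1+0,0) = (1,0)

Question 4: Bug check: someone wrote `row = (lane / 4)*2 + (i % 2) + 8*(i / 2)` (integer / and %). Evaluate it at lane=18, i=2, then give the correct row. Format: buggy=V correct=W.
`(lane / 4)*2 + (i % 2) + 8*(i / 2)`[18,2]->16
lane 18->18/4=4, 18 mod 4=2
i=2  r:2·2+0+8->12  c:4
row: 16 vs 12

buggy=16 correct=12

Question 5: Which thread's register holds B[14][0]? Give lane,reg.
3,2

c=0->g=0  r=14->rb=1,t=3,b0=0
L=0*4+3=3  i=1*2+0=2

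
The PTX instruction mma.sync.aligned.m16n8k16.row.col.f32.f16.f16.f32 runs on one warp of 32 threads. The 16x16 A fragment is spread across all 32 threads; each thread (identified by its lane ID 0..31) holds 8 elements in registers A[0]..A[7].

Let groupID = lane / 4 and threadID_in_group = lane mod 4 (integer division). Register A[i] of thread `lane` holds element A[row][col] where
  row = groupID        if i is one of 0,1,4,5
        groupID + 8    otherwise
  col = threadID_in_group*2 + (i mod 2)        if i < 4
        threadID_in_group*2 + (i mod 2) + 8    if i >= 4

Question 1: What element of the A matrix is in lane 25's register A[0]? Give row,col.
6,2

lane 25: G=6 (25/4), T=1 (25%4)
i=0: r=6+0=6, c=1*2+0+0=2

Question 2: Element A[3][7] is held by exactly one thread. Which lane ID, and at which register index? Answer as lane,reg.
r=3→G=3,rhi=0  c=7→chi=0,T=3,p=1
L=3*4+3=15  i=0*4+0*2+1=1

15,1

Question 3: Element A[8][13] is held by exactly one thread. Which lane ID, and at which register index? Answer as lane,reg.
r: 8->gid=0,r8=1  c: 13->c8=1,tid=2,i&1=1
L=0*4+2=2  i=1*4+1*2+1=7

2,7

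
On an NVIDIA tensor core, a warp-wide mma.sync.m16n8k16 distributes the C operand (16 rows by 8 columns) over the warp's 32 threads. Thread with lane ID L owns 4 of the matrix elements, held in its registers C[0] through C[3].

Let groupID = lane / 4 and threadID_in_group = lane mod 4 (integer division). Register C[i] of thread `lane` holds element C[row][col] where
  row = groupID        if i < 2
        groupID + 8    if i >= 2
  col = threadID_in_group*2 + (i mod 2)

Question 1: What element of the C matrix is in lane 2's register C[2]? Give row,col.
8,4

2: g=0,t=2
[2] (0+8,2*2+0) = (8,4)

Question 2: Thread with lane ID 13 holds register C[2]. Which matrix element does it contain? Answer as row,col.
13: gr=3,th=1
[2] (3+8,1*2+0) = (11,2)

11,2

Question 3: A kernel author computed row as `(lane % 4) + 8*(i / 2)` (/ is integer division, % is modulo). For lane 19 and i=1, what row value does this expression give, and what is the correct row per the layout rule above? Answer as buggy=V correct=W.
buggy=3 correct=4

`(lane % 4) + 8*(i / 2)`[19,1]⇒3
lane 19⇒19/4=4, 19 mod 4=3
i=1  r:4+0⇒4  c:2·3+1⇒7
row: 3 vs 4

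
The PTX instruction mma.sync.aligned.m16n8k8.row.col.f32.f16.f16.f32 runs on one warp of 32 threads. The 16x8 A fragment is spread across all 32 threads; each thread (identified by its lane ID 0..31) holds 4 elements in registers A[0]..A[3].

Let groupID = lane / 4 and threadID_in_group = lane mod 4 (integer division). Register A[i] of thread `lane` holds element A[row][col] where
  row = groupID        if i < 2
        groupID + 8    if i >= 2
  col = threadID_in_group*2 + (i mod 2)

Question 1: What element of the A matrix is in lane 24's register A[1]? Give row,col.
lane 24: gr=6 (24/4), th=0 (24%4)
i=1: r=6+0=6, c=0*2+1=1

6,1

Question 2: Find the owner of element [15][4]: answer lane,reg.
r: 15->gid=7,r8=1  c: 4->tid=2,i&1=0
L=7*4+2=30  i=1*2+0=2

30,2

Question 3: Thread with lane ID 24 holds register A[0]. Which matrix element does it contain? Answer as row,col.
lane 24=>24/4=6, 24 mod 4=0
i=0  r:6+0=>6  c:2·0+0=>0

6,0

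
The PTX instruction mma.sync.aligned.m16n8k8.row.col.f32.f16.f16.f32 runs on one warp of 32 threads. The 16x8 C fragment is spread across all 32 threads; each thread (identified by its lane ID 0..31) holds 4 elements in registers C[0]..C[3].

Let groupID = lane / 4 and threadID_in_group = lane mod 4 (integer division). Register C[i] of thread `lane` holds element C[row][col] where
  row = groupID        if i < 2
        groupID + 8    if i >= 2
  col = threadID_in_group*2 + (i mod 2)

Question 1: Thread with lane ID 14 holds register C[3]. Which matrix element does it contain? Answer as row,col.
L=14⇒gr=14>>2=3, th=14&3=2
[3]⇒row 3+8=11  col 2·2+1=5

11,5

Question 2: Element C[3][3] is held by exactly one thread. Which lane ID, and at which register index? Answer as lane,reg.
r=3->g=3,rb=0  c=3->t=1,b0=1
L=3*4+1=13  i=0*2+1=1

13,1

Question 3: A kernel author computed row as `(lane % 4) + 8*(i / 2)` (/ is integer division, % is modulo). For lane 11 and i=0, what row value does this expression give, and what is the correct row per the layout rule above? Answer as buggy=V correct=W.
buggy=3 correct=2

`(lane % 4) + 8*(i / 2)`[11,0]=>3
lane 11: grp=2 (11/4), tig=3 (11%4)
i=0: r=2+0=2, c=3*2+0=6
row: 3 vs 2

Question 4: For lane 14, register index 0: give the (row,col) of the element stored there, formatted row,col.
14: gid=3,tid=2
[0] (3+0,2*2+0) = (3,4)

3,4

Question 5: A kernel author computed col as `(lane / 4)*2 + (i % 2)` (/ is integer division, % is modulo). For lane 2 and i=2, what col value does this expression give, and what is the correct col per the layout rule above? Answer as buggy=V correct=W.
buggy=0 correct=4

`(lane / 4)*2 + (i % 2)`[2,2]⇒0
2: gr=0,th=2
[2] (0+8,2*2+0) = (8,4)
col: 0 vs 4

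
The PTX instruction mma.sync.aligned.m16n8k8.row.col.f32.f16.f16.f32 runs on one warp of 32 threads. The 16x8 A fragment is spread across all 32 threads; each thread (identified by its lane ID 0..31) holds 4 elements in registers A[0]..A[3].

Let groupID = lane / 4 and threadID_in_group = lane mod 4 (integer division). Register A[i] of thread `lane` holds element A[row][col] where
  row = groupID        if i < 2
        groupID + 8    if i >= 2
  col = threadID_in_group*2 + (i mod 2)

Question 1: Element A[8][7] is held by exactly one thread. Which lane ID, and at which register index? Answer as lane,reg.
3,3

r=8->g=0,rb=1  c=7->t=3,b0=1
L=0*4+3=3  i=1*2+1=3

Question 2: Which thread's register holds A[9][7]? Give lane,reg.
r:9=>grp=1,rB=1  c:7=>tig=3,lo=1
L=1*4+3=7  i=1*2+1=3

7,3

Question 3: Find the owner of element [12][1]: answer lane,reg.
r: 12->gid=4,r8=1  c: 1->tid=0,i&1=1
L=4*4+0=16  i=1*2+1=3

16,3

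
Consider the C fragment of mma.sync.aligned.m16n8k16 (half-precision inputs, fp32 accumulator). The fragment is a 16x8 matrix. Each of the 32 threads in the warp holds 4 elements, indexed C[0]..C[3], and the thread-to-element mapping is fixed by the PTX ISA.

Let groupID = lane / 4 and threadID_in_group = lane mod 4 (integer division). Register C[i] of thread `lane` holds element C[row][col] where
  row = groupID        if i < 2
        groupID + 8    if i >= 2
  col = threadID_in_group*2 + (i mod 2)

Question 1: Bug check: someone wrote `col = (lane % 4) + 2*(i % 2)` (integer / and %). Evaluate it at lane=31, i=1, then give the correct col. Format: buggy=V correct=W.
`(lane % 4) + 2*(i % 2)`[31,1]⇒5
L=31⇒gr=31>>2=7, th=31&3=3
[1]⇒row 7+0=7  col 3·2+1=7
col: 5 vs 7

buggy=5 correct=7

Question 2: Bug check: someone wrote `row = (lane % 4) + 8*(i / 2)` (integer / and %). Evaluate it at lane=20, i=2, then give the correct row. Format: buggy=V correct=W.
`(lane % 4) + 8*(i / 2)`[20,2]=>8
20: grp=5,tig=0
[2] (5+8,0*2+0) = (13,0)
row: 8 vs 13

buggy=8 correct=13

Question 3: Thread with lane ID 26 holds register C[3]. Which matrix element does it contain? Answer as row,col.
14,5

26: grp=6,tig=2
[3] (6+8,2*2+1) = (14,5)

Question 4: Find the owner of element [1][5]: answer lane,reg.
6,1

r: 1->gid=1,r8=0  c: 5->tid=2,i&1=1
L=1*4+2=6  i=0*2+1=1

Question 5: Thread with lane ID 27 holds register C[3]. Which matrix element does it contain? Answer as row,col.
L=27=>grp=27>>2=6, tig=27&3=3
[3]=>row 6+8=14  col 3·2+1=7

14,7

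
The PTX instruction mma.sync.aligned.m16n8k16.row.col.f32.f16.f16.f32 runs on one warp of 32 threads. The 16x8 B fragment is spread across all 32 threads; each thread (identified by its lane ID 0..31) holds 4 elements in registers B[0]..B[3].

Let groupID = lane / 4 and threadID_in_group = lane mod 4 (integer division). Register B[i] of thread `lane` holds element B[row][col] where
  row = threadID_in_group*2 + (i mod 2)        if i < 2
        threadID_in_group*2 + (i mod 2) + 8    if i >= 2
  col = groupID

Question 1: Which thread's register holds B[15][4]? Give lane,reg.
c=4→G=4  r=15→rhi=1,T=3,p=1
L=4*4+3=19  i=1*2+1=3

19,3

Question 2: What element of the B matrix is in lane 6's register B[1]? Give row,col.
5,1

lane 6: g=1 (6/4), t=2 (6%4)
i=1: r=2*2+1+0=5, c=g=1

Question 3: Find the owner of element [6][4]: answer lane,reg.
c=4→G=4  r=6→rhi=0,T=3,p=0
L=4*4+3=19  i=0*2+0=0

19,0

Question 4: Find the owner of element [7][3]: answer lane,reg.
c=3⇒gr=3  r=7⇒Rb=0,th=3,odd=1
L=3*4+3=15  i=0*2+1=1

15,1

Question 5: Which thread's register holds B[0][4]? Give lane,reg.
16,0

c=4->g=4  r=0->rb=0,t=0,b0=0
L=4*4+0=16  i=0*2+0=0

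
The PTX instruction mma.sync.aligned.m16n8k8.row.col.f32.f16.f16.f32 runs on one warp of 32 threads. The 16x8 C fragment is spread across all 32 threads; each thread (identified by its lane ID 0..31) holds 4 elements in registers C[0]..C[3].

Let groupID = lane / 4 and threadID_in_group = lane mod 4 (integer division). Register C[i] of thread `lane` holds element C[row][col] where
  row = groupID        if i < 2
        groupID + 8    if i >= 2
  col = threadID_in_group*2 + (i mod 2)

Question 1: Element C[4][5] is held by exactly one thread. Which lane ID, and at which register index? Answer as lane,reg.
r:4=>grp=4,rB=0  c:5=>tig=2,lo=1
L=4*4+2=18  i=0*2+1=1

18,1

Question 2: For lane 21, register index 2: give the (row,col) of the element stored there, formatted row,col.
13,2

lane 21: gr=5 (21/4), th=1 (21%4)
i=2: r=5+8=13, c=1*2+0=2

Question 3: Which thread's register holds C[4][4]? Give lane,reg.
r=4→G=4,rhi=0  c=4→T=2,p=0
L=4*4+2=18  i=0*2+0=0

18,0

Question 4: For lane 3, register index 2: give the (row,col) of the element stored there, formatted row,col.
lane 3→3/4=0, 3 mod 4=3
i=2  r:0+8→8  c:2·3+0→6

8,6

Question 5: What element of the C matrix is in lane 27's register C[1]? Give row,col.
6,7

lane 27: G=6 (27/4), T=3 (27%4)
i=1: r=6+0=6, c=3*2+1=7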